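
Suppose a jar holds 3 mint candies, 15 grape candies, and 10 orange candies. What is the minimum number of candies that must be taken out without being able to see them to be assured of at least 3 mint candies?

The worst case draws every non-mint candy first: 15 + 10 = 25.
The next 3 draws are then forced to be mint, giving 25 + 3 = 28.

28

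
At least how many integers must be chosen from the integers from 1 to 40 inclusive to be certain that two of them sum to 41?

Partition {1, …, 40} into 20 pairs: {1,40}, {2,39}, …, {20,21}.
Choosing 20 integers — say the integers 1 through 20 — takes one from each pair and avoids the property.
Choosing 21 forces two into the same pair by pigeonhole, and those sum to 41. So 21.

21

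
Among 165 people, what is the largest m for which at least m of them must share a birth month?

The 165 people fall into 12 months of the year.
If each of the 12 months of the year held at most 13, the total would be at most 12 × 13 = 156 < 165, a contradiction.
So at least one holds ⌈165/12⌉ = 14.

14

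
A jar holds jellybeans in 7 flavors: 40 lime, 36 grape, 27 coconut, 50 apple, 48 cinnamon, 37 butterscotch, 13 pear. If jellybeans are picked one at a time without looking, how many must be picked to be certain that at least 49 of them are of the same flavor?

250

In the worst case we take at most 48 of each flavor, but all 40 lime, all 36 grape, all 27 coconut, all 37 butterscotch, and all 13 pear (fewer than 48), giving 40 + 36 + 27 + 48 + 48 + 37 + 13 = 249.
One more jellybean then forces some flavor to 49, so 249 + 1 = 250.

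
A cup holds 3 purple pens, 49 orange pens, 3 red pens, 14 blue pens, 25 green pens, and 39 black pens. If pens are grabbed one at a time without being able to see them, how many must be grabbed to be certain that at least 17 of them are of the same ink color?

69

In the worst case we take at most 16 of each ink color, but all 3 purple, all 3 red, and all 14 blue (fewer than 16), giving 3 + 16 + 3 + 14 + 16 + 16 = 68.
One more pen then forces some ink color to 17, so 68 + 1 = 69.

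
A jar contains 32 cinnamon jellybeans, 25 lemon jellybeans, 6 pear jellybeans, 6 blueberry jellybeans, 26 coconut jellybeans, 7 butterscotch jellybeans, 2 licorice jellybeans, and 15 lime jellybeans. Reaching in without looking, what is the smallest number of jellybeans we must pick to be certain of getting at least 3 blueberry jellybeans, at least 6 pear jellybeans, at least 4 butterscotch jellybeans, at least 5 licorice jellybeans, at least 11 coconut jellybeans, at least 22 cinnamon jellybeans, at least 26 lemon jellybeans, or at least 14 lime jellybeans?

82

Each of the 8 flavors has its own threshold; avoid all of them simultaneously.
The worst case stops just short of every target: 21 cinnamon, 25 lemon, 5 pear, 2 blueberry, 10 coconut, 3 butterscotch, all 2 licorice, 13 lime — 21 + 25 + 5 + 2 + 10 + 3 + 2 + 13 = 81 jellybeans.
One more jellybean must push some flavor to its target, so 81 + 1 = 82.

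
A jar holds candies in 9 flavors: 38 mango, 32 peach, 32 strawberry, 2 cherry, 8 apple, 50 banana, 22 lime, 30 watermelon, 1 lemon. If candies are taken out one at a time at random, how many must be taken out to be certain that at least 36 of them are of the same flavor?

In the worst case we take at most 35 of each flavor, but all 32 peach, all 32 strawberry, all 2 cherry, all 8 apple, all 22 lime, all 30 watermelon, and all 1 lemon (fewer than 35), giving 35 + 32 + 32 + 2 + 8 + 35 + 22 + 30 + 1 = 197.
One more candy then forces some flavor to 36, so 197 + 1 = 198.

198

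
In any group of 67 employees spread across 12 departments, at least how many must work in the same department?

6

The 67 employees fall into 12 departments.
If each of the 12 departments held at most 5, the total would be at most 12 × 5 = 60 < 67, a contradiction.
So at least one holds ⌈67/12⌉ = 6.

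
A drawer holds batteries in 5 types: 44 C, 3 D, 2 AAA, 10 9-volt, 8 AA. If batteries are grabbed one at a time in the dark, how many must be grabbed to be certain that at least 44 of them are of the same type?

67

In the worst case we take at most 43 of each type, but all 3 D, all 2 AAA, all 10 9-volt, and all 8 AA (fewer than 43), giving 43 + 3 + 2 + 10 + 8 = 66.
One more battery then forces some type to 44, so 66 + 1 = 67.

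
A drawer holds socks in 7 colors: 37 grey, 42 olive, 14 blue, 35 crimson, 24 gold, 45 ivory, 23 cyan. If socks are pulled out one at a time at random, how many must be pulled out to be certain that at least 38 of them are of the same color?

In the worst case we take at most 37 of each color, but all 14 blue, all 35 crimson, all 24 gold, and all 23 cyan (fewer than 37), giving 37 + 37 + 14 + 35 + 24 + 37 + 23 = 207.
One more sock then forces some color to 38, so 207 + 1 = 208.

208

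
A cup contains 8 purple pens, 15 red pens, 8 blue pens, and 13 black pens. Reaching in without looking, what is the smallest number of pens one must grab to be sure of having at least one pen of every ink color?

The hardest ink color to obtain is purple: we could draw every other pen first — 44 − 8 = 36 pens — without a single purple one.
The next draw must be purple, so 36 + 1 = 37.

37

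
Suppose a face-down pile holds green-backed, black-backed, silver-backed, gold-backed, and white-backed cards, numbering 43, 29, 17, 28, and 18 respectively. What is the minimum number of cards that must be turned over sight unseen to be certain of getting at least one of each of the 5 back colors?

119

The hardest back color to obtain is silver-backed: we could draw every other card first — 135 − 17 = 118 cards — without a single silver-backed one.
The next draw must be silver-backed, so 118 + 1 = 119.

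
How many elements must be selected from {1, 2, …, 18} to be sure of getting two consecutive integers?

Partition {1, …, 18} into 9 pairs: {1,2}, {3,4}, …, {17,18}.
Choosing 9 integers — say the 9 even numbers 2, 4, …, 18 — takes one from each pair and avoids the property.
Choosing 10 forces two into the same pair by pigeonhole, and those are consecutive. So 10.

10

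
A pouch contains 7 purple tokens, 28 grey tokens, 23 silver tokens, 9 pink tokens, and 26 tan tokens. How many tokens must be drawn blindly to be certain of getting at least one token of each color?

The hardest color to obtain is purple: we could draw every other token first — 93 − 7 = 86 tokens — without a single purple one.
The next draw must be purple, so 86 + 1 = 87.

87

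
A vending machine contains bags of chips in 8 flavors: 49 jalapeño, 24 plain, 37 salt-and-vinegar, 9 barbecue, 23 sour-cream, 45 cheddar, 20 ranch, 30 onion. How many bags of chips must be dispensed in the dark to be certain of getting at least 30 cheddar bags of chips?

The worst case draws every non-cheddar bag of chips first: 49 + 24 + 37 + 9 + 23 + 20 + 30 = 192.
The next 30 draws are then forced to be cheddar, giving 192 + 30 = 222.

222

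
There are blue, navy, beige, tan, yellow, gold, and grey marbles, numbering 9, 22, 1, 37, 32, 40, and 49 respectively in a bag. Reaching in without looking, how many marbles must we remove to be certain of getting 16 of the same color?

86

In the worst case we take at most 15 of each color, but all 9 blue and all 1 beige (fewer than 15), giving 9 + 15 + 1 + 15 + 15 + 15 + 15 = 85.
One more marble then forces some color to 16, so 85 + 1 = 86.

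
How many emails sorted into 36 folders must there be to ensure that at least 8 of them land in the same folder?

253

There are 36 folders acting as pigeonholes.
With 36 × 7 = 252 emails we could place exactly 7 in each, with no class reaching 8.
One more forces some class to hold 8, so 252 + 1 = 253.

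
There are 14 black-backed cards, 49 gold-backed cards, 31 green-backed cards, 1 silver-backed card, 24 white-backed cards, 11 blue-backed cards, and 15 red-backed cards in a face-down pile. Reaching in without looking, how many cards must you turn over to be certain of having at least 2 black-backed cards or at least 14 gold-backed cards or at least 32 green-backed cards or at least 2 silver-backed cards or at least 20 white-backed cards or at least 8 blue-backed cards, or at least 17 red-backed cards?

88

Each of the 7 back colors has its own threshold; avoid all of them simultaneously.
The worst case stops just short of every target: 1 black-backed, 13 gold-backed, 31 green-backed, 1 silver-backed, 19 white-backed, 7 blue-backed, all 15 red-backed — 1 + 13 + 31 + 1 + 19 + 7 + 15 = 87 cards.
One more card must push some back color to its target, so 87 + 1 = 88.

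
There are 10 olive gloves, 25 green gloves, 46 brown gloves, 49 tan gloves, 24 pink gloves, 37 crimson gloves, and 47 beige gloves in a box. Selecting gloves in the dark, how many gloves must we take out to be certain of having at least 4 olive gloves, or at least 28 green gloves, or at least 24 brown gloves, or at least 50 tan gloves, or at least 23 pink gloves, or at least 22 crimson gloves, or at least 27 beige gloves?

170

The worst case stops just short of every target: 3 olive, all 25 green, 23 brown, 49 tan, 22 pink, 21 crimson, 26 beige — 3 + 25 + 23 + 49 + 22 + 21 + 26 = 169 gloves.
One more glove must push some color to its target, so 169 + 1 = 170.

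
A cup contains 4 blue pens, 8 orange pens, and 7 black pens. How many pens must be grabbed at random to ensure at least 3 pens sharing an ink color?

7

The worst case takes 2 pens of each ink color without reaching 3 of any: 3 × 2 = 6.
The next pen must bring some ink color to 3, so 6 + 1 = 7.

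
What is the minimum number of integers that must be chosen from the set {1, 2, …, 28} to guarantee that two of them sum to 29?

Partition {1, …, 28} into 14 pairs: {1,28}, {2,27}, …, {14,15}.
Choosing 14 integers — say the integers 1 through 14 — takes one from each pair and avoids the property.
Choosing 15 forces two into the same pair by pigeonhole, and those sum to 29. So 15.

15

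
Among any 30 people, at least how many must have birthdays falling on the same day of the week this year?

There are 7 days of the week, which serve as the pigeonholes.
If each of the 7 days of the week held at most 4, the total would be at most 7 × 4 = 28 < 30, a contradiction.
So at least one holds ⌈30/7⌉ = 5.

5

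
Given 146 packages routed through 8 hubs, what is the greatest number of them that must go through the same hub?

19

The 146 packages fall into 8 hubs.
If each of the 8 hubs held at most 18, the total would be at most 8 × 18 = 144 < 146, a contradiction.
So at least one holds ⌈146/8⌉ = 19.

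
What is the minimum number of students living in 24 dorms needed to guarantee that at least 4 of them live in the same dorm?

73

There are 24 dorms acting as pigeonholes.
With 24 × 3 = 72 students we could place exactly 3 in each, with no class reaching 4.
One more forces some class to hold 4, so 72 + 1 = 73.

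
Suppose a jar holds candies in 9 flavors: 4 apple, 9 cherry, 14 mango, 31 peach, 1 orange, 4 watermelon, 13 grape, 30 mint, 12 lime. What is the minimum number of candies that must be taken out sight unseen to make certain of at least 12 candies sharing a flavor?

Treat the 9 flavors as pigeonholes.
In the worst case we take at most 11 of each flavor, but all 4 apple, all 9 cherry, all 1 orange, and all 4 watermelon (fewer than 11), giving 4 + 9 + 11 + 11 + 1 + 4 + 11 + 11 + 11 = 73.
One more candy then forces some flavor to 12, so 73 + 1 = 74.

74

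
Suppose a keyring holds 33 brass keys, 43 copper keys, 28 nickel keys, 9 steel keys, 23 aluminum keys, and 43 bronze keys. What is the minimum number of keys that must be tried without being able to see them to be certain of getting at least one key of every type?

The hardest type to obtain is steel: we could draw every other key first — 179 − 9 = 170 keys — without a single steel one.
The next draw must be steel, so 170 + 1 = 171.

171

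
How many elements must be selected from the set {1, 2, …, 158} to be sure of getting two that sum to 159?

Partition {1, …, 158} into 79 pairs: {1,158}, {2,157}, …, {79,80}.
Choosing 79 integers — say the integers 1 through 79 — takes one from each pair and avoids the property.
Choosing 80 forces two into the same pair by pigeonhole, and those sum to 159. So 80.

80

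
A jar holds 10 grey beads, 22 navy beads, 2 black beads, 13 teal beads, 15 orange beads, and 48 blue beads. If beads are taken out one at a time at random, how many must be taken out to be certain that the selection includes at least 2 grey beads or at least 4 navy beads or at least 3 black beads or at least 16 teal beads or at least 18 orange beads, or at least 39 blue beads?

The worst case stops just short of every target: 1 grey, 3 navy, 2 black, all 13 teal, all 15 orange, 38 blue — 1 + 3 + 2 + 13 + 15 + 38 = 72 beads.
One more bead must push some color to its target, so 72 + 1 = 73.

73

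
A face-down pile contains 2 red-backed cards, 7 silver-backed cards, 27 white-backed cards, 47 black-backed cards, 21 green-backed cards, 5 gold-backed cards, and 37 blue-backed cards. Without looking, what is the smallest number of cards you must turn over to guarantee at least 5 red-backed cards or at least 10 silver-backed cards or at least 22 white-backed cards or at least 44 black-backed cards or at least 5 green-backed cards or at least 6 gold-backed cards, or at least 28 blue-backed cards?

110

The worst case stops just short of every target: all 2 red-backed, all 7 silver-backed, 21 white-backed, 43 black-backed, 4 green-backed, 5 gold-backed, 27 blue-backed — 2 + 7 + 21 + 43 + 4 + 5 + 27 = 109 cards.
One more card must push some back color to its target, so 109 + 1 = 110.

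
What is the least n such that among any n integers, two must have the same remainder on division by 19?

Use the pigeonhole principle on residue classes: two integers differ by a multiple of 19 exactly when they share a remainder mod 19.
There are 19 residue classes mod 19, so 19 integers can all lie in distinct classes.
One more integer must repeat a residue, giving a difference divisible by 19. So n = 19 + 1 = 20.

20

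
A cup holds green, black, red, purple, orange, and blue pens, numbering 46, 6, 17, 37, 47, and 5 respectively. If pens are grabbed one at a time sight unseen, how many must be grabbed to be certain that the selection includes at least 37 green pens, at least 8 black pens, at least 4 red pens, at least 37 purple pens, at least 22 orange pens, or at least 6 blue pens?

108

The worst case stops just short of every target: 36 green, all 6 black, 3 red, 36 purple, 21 orange, 5 blue — 36 + 6 + 3 + 36 + 21 + 5 = 107 pens.
One more pen must push some ink color to its target, so 107 + 1 = 108.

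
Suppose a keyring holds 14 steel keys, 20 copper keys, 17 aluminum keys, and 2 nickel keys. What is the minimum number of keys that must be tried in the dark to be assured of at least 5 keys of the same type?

In the worst case we take at most 4 of each type, but all 2 nickel (fewer than 4), giving 4 + 4 + 4 + 2 = 14.
One more key then forces some type to 5, so 14 + 1 = 15.

15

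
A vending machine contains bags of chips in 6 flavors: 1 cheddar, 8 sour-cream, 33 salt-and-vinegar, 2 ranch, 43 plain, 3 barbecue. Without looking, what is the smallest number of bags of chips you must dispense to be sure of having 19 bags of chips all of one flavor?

Treat the 6 flavors as pigeonholes.
In the worst case we take at most 18 of each flavor, but all 1 cheddar, all 8 sour-cream, all 2 ranch, and all 3 barbecue (fewer than 18), giving 1 + 8 + 18 + 2 + 18 + 3 = 50.
One more bag of chips then forces some flavor to 19, so 50 + 1 = 51.

51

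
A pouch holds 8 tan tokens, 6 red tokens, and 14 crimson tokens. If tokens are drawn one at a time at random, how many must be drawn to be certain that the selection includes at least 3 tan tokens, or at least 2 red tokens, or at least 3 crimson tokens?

6

Each of the 3 colors has its own threshold; avoid all of them simultaneously.
The worst case stops just short of every target: 2 tan, 1 red, 2 crimson — 2 + 1 + 2 = 5 tokens.
One more token must push some color to its target, so 5 + 1 = 6.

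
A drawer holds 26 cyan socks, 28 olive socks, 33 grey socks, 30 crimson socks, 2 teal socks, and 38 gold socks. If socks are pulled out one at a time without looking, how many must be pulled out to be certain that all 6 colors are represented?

The hardest color to obtain is teal: we could draw every other sock first — 157 − 2 = 155 socks — without a single teal one.
The next draw must be teal, so 155 + 1 = 156.

156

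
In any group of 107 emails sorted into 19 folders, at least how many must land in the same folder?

If each of the 19 folders held at most 5, the total would be at most 19 × 5 = 95 < 107, a contradiction.
So at least one holds ⌈107/19⌉ = 6.

6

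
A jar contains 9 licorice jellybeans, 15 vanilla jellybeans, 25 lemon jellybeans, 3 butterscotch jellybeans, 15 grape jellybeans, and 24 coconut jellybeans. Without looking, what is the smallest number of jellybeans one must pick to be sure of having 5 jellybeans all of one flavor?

In the worst case we take at most 4 of each flavor, but all 3 butterscotch (fewer than 4), giving 4 + 4 + 4 + 3 + 4 + 4 = 23.
One more jellybean then forces some flavor to 5, so 23 + 1 = 24.

24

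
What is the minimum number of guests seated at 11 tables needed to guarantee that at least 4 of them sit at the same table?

There are 11 tables acting as pigeonholes.
With 11 × 3 = 33 guests we could place exactly 3 in each, with no class reaching 4.
One more forces some class to hold 4, so 33 + 1 = 34.

34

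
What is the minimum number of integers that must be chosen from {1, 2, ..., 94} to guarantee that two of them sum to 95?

48

Partition {1, …, 94} into 47 pairs: {1,94}, {2,93}, …, {47,48}.
Choosing 47 integers — say the integers 1 through 47 — takes one from each pair and avoids the property.
Choosing 48 forces two into the same pair by pigeonhole, and those sum to 95. So 48.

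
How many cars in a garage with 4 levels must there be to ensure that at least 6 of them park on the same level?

There are 4 levels acting as pigeonholes.
With 4 × 5 = 20 cars we could place exactly 5 in each, with no class reaching 6.
One more forces some class to hold 6, so 20 + 1 = 21.

21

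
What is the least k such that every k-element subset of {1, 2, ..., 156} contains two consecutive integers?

Partition {1, …, 156} into 78 pairs: {1,2}, {3,4}, …, {155,156}.
Choosing 78 integers — say the 78 even numbers 2, 4, …, 156 — takes one from each pair and avoids the property.
Choosing 79 forces two into the same pair by pigeonhole, and those are consecutive. So 79.

79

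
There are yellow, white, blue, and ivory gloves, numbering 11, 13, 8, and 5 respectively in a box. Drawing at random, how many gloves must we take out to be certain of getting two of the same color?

The worst case takes 1 glove of each color without reaching 2 of any: 4 × 1 = 4.
The next glove must bring some color to 2, so 4 + 1 = 5.

5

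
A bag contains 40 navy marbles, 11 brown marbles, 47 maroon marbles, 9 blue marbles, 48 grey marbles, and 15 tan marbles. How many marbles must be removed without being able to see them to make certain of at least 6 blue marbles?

To avoid blue marbles as long as possible, exhaust the other 5 colors first.
The worst case draws every non-blue marble first: 40 + 11 + 47 + 48 + 15 = 161.
The next 6 draws are then forced to be blue, giving 161 + 6 = 167.

167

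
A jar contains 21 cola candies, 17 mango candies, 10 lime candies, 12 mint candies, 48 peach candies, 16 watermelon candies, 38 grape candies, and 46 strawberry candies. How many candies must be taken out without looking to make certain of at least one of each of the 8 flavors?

The hardest flavor to obtain is lime: we could draw every other candy first — 208 − 10 = 198 candies — without a single lime one.
The next draw must be lime, so 198 + 1 = 199.

199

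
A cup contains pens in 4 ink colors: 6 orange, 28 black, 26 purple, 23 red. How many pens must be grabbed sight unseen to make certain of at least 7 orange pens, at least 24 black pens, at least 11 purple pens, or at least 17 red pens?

The worst case stops just short of every target: 6 orange, 23 black, 10 purple, 16 red — 6 + 23 + 10 + 16 = 55 pens.
One more pen must push some ink color to its target, so 55 + 1 = 56.

56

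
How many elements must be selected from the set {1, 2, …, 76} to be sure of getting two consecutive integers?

39

Partition {1, …, 76} into 38 pairs: {1,2}, {3,4}, …, {75,76}.
Choosing 38 integers — say the 38 even numbers 2, 4, …, 76 — takes one from each pair and avoids the property.
Choosing 39 forces two into the same pair by pigeonhole, and those are consecutive. So 39.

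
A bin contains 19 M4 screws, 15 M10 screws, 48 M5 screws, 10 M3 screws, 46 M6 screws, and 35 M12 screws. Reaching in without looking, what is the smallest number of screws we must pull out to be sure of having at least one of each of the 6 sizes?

The hardest size to obtain is M3: we could draw every other screw first — 173 − 10 = 163 screws — without a single M3 one.
The next draw must be M3, so 163 + 1 = 164.

164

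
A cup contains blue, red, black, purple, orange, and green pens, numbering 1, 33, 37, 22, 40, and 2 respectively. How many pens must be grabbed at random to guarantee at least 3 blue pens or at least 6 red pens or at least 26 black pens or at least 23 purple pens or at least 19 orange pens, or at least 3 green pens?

The worst case stops just short of every target: all 1 blue, 5 red, 25 black, 22 purple, 18 orange, 2 green — 1 + 5 + 25 + 22 + 18 + 2 = 73 pens.
One more pen must push some ink color to its target, so 73 + 1 = 74.

74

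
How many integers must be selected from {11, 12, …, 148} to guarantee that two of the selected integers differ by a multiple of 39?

40

Group the integers by remainder mod 39; there are 39 residue classes, each nonempty in this range.
Choosing one from each class (39 integers) avoids any shared remainder.
One more choice must repeat a class, so two differ by a multiple of 39. Hence 39 + 1 = 40.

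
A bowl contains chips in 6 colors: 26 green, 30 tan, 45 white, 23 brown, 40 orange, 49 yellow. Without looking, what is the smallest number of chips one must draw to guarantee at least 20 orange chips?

The worst case draws every non-orange chip first: 26 + 30 + 45 + 23 + 49 = 173.
The next 20 draws are then forced to be orange, giving 173 + 20 = 193.

193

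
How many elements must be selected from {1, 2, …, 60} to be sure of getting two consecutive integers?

31

Partition {1, …, 60} into 30 pairs: {1,2}, {3,4}, …, {59,60}.
Choosing 30 integers — say the 30 even numbers 2, 4, …, 60 — takes one from each pair and avoids the property.
Choosing 31 forces two into the same pair by pigeonhole, and those are consecutive. So 31.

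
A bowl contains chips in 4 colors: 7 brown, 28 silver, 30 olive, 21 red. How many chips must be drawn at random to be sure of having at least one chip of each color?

80

The hardest color to obtain is brown: we could draw every other chip first — 86 − 7 = 79 chips — without a single brown one.
The next draw must be brown, so 79 + 1 = 80.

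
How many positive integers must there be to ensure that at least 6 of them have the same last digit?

There are 10 possible last digits acting as pigeonholes.
With 10 × 5 = 50 positive integers we could place exactly 5 in each, with no class reaching 6.
One more forces some class to hold 6, so 50 + 1 = 51.

51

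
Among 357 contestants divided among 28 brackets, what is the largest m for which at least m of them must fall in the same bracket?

13

If each of the 28 brackets held at most 12, the total would be at most 28 × 12 = 336 < 357, a contradiction.
So at least one holds ⌈357/28⌉ = 13.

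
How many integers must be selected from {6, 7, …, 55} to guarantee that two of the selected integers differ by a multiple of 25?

Group the integers by remainder mod 25; there are 25 residue classes, each nonempty in this range.
Choosing one from each class (25 integers) avoids any shared remainder.
One more choice must repeat a class, so two differ by a multiple of 25. Hence 25 + 1 = 26.

26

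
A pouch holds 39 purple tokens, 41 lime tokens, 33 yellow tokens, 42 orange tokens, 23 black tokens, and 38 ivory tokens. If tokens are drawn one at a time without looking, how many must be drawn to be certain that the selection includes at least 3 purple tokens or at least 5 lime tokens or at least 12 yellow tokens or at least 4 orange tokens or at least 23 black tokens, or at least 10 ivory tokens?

The worst case stops just short of every target: 2 purple, 4 lime, 11 yellow, 3 orange, 22 black, 9 ivory — 2 + 4 + 11 + 3 + 22 + 9 = 51 tokens.
One more token must push some color to its target, so 51 + 1 = 52.

52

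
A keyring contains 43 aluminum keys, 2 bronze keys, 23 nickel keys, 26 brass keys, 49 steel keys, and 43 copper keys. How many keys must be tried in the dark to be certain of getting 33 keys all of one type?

148

In the worst case we take at most 32 of each type, but all 2 bronze, all 23 nickel, and all 26 brass (fewer than 32), giving 32 + 2 + 23 + 26 + 32 + 32 = 147.
One more key then forces some type to 33, so 147 + 1 = 148.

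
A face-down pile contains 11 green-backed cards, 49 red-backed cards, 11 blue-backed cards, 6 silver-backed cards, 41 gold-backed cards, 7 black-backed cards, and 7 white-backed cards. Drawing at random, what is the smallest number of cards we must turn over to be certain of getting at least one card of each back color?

127

The hardest back color to obtain is silver-backed: we could draw every other card first — 132 − 6 = 126 cards — without a single silver-backed one.
The next draw must be silver-backed, so 126 + 1 = 127.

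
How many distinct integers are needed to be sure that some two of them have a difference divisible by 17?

Use the pigeonhole principle on residue classes: two integers differ by a multiple of 17 exactly when they share a remainder mod 17.
There are 17 residue classes mod 17, so 17 integers can all lie in distinct classes.
One more integer must repeat a residue, giving a difference divisible by 17. So n = 17 + 1 = 18.

18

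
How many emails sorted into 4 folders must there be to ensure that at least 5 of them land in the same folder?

There are 4 folders acting as pigeonholes.
With 4 × 4 = 16 emails we could place exactly 4 in each, with no class reaching 5.
One more forces some class to hold 5, so 16 + 1 = 17.

17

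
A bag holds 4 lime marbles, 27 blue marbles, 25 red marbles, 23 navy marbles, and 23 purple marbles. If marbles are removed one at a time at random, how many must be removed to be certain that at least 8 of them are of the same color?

In the worst case we take at most 7 of each color, but all 4 lime (fewer than 7), giving 4 + 7 + 7 + 7 + 7 = 32.
One more marble then forces some color to 8, so 32 + 1 = 33.

33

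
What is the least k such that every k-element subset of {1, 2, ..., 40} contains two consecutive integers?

21

Partition {1, …, 40} into 20 pairs: {1,2}, {3,4}, …, {39,40}.
Choosing 20 integers — say the 20 even numbers 2, 4, …, 40 — takes one from each pair and avoids the property.
Choosing 21 forces two into the same pair by pigeonhole, and those are consecutive. So 21.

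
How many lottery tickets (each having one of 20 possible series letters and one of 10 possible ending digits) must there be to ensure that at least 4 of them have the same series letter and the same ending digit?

There are 20 × 10 = 200 (series letter, ending digit) combinations acting as pigeonholes.
With 200 × 3 = 600 lottery tickets we could place exactly 3 in each, with no (series letter, ending digit) pair reaching 4.
One more forces some (series letter, ending digit) pair to hold 4, so 600 + 1 = 601.

601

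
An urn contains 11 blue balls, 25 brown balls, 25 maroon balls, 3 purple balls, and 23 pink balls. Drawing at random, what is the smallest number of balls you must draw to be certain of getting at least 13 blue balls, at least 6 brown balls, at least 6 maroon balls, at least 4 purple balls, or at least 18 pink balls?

42

Each of the 5 colors has its own threshold; avoid all of them simultaneously.
The worst case stops just short of every target: all 11 blue, 5 brown, 5 maroon, 3 purple, 17 pink — 11 + 5 + 5 + 3 + 17 = 41 balls.
One more ball must push some color to its target, so 41 + 1 = 42.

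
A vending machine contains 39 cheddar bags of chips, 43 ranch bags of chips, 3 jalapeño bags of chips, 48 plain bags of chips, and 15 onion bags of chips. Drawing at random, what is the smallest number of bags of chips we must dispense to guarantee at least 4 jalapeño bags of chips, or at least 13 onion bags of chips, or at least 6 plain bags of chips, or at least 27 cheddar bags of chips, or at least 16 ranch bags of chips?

62

The worst case stops just short of every target: 26 cheddar, 15 ranch, 3 jalapeño, 5 plain, 12 onion — 26 + 15 + 3 + 5 + 12 = 61 bags of chips.
One more bag of chips must push some flavor to its target, so 61 + 1 = 62.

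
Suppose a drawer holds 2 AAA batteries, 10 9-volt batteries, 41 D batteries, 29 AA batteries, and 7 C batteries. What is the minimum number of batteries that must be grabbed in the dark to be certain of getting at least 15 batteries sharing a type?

In the worst case we take at most 14 of each type, but all 2 AAA, all 10 9-volt, and all 7 C (fewer than 14), giving 2 + 10 + 14 + 14 + 7 = 47.
One more battery then forces some type to 15, so 47 + 1 = 48.

48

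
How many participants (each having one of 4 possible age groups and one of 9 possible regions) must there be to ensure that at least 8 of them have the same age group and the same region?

There are 4 × 9 = 36 (age group, region) combinations acting as pigeonholes.
With 36 × 7 = 252 participants we could place exactly 7 in each, with no (age group, region) pair reaching 8.
One more forces some (age group, region) pair to hold 8, so 252 + 1 = 253.

253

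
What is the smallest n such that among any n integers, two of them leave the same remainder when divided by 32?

There are 32 residue classes modulo 32 acting as pigeonholes.
With 32 integers we could place one in each, avoiding any repeat.
One more forces some class to hold 2, so 32 + 1 = 33.

33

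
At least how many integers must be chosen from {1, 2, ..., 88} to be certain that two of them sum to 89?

45

Partition {1, …, 88} into 44 pairs: {1,88}, {2,87}, …, {44,45}.
Choosing 44 integers — say the integers 1 through 44 — takes one from each pair and avoids the property.
Choosing 45 forces two into the same pair by pigeonhole, and those sum to 89. So 45.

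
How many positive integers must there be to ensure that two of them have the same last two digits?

There are 100 possible two-digit endings acting as pigeonholes.
With 100 positive integers we could place one in each, avoiding any repeat.
One more forces some class to hold 2, so 100 + 1 = 101.

101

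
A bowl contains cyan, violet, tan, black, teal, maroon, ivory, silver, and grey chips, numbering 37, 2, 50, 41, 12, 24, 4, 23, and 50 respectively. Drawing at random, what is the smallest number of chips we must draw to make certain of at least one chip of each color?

The hardest color to obtain is violet: we could draw every other chip first — 243 − 2 = 241 chips — without a single violet one.
The next draw must be violet, so 241 + 1 = 242.

242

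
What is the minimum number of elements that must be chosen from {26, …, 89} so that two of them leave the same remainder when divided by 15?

16

Use the pigeonhole principle on residue classes: group the integers by remainder mod 15; there are 15 residue classes, each nonempty in this range.
Choosing one from each class (15 integers) avoids any shared remainder.
One more choice must repeat a class, so two differ by a multiple of 15. Hence 15 + 1 = 16.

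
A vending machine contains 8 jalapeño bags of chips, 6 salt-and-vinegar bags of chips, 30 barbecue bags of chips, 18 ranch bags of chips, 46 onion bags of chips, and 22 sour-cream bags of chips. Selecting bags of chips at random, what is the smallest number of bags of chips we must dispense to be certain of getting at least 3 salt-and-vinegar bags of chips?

The worst case draws every non-salt-and-vinegar bag of chips first: 8 + 30 + 18 + 46 + 22 = 124.
The next 3 draws are then forced to be salt-and-vinegar, giving 124 + 3 = 127.

127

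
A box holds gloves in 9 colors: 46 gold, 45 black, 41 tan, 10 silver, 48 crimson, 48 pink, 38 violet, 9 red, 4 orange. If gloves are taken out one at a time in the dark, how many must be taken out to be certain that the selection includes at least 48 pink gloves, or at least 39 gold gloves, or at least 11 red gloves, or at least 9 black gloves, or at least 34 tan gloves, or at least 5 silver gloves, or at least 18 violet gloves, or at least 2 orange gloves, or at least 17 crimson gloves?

Each of the 9 colors has its own threshold; avoid all of them simultaneously.
The worst case stops just short of every target: 38 gold, 8 black, 33 tan, 4 silver, 16 crimson, 47 pink, 17 violet, all 9 red, 1 orange — 38 + 8 + 33 + 4 + 16 + 47 + 17 + 9 + 1 = 173 gloves.
One more glove must push some color to its target, so 173 + 1 = 174.

174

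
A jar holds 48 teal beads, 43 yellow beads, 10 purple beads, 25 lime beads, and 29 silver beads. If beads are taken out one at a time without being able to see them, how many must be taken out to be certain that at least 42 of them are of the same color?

Treat the 5 colors as pigeonholes.
In the worst case we take at most 41 of each color, but all 10 purple, all 25 lime, and all 29 silver (fewer than 41), giving 41 + 41 + 10 + 25 + 29 = 146.
One more bead then forces some color to 42, so 146 + 1 = 147.

147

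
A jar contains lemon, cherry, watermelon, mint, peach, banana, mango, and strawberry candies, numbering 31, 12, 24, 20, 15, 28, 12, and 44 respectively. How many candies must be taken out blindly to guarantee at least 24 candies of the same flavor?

Treat the 8 flavors as pigeonholes.
In the worst case we take at most 23 of each flavor, but all 12 cherry, all 20 mint, all 15 peach, and all 12 mango (fewer than 23), giving 23 + 12 + 23 + 20 + 15 + 23 + 12 + 23 = 151.
One more candy then forces some flavor to 24, so 151 + 1 = 152.

152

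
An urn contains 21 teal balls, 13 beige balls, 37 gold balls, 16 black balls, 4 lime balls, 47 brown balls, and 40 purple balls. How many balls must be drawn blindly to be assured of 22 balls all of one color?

Treat the 7 colors as pigeonholes.
In the worst case we take at most 21 of each color, but all 13 beige, all 16 black, and all 4 lime (fewer than 21), giving 21 + 13 + 21 + 16 + 4 + 21 + 21 = 117.
One more ball then forces some color to 22, so 117 + 1 = 118.

118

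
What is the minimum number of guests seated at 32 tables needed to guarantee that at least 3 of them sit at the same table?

There are 32 tables acting as pigeonholes.
With 32 × 2 = 64 guests we could place exactly 2 in each, with no class reaching 3.
One more forces some class to hold 3, so 64 + 1 = 65.

65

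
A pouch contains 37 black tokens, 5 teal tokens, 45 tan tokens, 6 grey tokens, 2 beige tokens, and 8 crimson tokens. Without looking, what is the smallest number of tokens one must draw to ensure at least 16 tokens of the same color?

Treat the 6 colors as pigeonholes.
In the worst case we take at most 15 of each color, but all 5 teal, all 6 grey, all 2 beige, and all 8 crimson (fewer than 15), giving 15 + 5 + 15 + 6 + 2 + 8 = 51.
One more token then forces some color to 16, so 51 + 1 = 52.

52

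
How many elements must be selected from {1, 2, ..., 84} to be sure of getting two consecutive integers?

Partition {1, …, 84} into 42 pairs: {1,2}, {3,4}, …, {83,84}.
Choosing 42 integers — say the 42 even numbers 2, 4, …, 84 — takes one from each pair and avoids the property.
Choosing 43 forces two into the same pair by pigeonhole, and those are consecutive. So 43.

43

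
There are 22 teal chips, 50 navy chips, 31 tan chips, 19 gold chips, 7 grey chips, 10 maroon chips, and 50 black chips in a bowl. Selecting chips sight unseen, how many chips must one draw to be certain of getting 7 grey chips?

189

The worst case draws every non-grey chip first: 22 + 50 + 31 + 19 + 10 + 50 = 182.
The next 7 draws are then forced to be grey, giving 182 + 7 = 189.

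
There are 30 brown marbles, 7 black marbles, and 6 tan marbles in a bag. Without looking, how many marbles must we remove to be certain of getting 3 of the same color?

The worst case takes 2 marbles of each color without reaching 3 of any: 3 × 2 = 6.
The next marble must bring some color to 3, so 6 + 1 = 7.

7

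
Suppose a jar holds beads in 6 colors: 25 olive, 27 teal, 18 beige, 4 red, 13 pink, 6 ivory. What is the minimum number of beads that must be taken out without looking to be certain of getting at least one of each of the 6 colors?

90

The hardest color to obtain is red: we could draw every other bead first — 93 − 4 = 89 beads — without a single red one.
The next draw must be red, so 89 + 1 = 90.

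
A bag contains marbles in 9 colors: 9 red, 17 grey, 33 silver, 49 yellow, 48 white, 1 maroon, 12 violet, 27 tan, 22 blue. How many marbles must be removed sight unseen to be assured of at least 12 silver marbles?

To avoid silver marbles as long as possible, exhaust the other 8 colors first.
The worst case draws every non-silver marble first: 9 + 17 + 49 + 48 + 1 + 12 + 27 + 22 = 185.
The next 12 draws are then forced to be silver, giving 185 + 12 = 197.

197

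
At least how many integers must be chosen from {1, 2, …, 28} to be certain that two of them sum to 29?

15

Partition {1, …, 28} into 14 pairs: {1,28}, {2,27}, …, {14,15}.
Choosing 14 integers — say the integers 1 through 14 — takes one from each pair and avoids the property.
Choosing 15 forces two into the same pair by pigeonhole, and those sum to 29. So 15.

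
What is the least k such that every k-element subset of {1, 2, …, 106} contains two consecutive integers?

54

Partition {1, …, 106} into 53 pairs: {1,2}, {3,4}, …, {105,106}.
Choosing 53 integers — say the 53 even numbers 2, 4, …, 106 — takes one from each pair and avoids the property.
Choosing 54 forces two into the same pair by pigeonhole, and those are consecutive. So 54.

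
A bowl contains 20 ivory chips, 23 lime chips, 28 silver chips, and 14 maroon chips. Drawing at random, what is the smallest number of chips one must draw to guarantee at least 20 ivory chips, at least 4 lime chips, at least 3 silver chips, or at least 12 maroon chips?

The worst case stops just short of every target: 19 ivory, 3 lime, 2 silver, 11 maroon — 19 + 3 + 2 + 11 = 35 chips.
One more chip must push some color to its target, so 35 + 1 = 36.

36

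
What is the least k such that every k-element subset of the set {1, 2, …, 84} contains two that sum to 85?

43

Partition {1, …, 84} into 42 pairs: {1,84}, {2,83}, …, {42,43}.
Choosing 42 integers — say the integers 1 through 42 — takes one from each pair and avoids the property.
Choosing 43 forces two into the same pair by pigeonhole, and those sum to 85. So 43.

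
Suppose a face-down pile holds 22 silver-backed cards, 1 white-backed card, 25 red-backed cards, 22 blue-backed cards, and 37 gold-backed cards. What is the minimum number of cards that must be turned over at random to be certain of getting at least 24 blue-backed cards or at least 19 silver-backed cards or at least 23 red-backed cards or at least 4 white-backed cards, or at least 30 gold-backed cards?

Each of the 5 back colors has its own threshold; avoid all of them simultaneously.
The worst case stops just short of every target: 18 silver-backed, all 1 white-backed, 22 red-backed, all 22 blue-backed, 29 gold-backed — 18 + 1 + 22 + 22 + 29 = 92 cards.
One more card must push some back color to its target, so 92 + 1 = 93.

93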